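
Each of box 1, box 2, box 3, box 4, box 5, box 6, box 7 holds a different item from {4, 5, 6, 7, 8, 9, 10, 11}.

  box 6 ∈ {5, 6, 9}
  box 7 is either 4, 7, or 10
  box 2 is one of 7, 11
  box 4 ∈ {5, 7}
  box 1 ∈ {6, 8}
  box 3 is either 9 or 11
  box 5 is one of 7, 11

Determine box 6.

box 2 and box 5 between them cover only {7, 11} — a naked pair. Remove those values from box 3, box 4, box 7.
box 3's domain is down to {9}, so box 3 = 9. Eliminate 9 elsewhere: box 6.
box 4 has just one choice, so box 4 = 5. So box 6 can't be 5.
So box 6 = 6.

6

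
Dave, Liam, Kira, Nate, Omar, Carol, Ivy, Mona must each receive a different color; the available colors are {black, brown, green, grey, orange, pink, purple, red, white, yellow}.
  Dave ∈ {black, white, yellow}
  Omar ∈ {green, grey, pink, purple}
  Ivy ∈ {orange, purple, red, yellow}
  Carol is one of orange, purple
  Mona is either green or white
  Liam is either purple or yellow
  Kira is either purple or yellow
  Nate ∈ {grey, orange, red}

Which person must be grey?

Liam and Kira between them cover only {purple, yellow} — a naked pair. Remove those values from Dave, Omar, Carol, Ivy.
That leaves Carol = orange. So Nate, Ivy can't be orange.
Ivy must be red (only option left). Eliminate red elsewhere: Nate.
So grey goes to Nate.

Nate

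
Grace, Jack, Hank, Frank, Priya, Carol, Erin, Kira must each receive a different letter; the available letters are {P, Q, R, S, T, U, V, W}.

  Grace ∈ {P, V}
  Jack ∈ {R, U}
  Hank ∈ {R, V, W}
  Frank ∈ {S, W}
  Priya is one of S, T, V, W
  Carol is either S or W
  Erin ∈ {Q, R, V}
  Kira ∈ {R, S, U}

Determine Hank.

The 8 variables together cover exactly {P, Q, R, S, T, U, V, W} — 8 values for 8 variables — and P appears only in Grace's list, so Grace = P.
The 7 still-open variables together cover exactly {Q, R, S, T, U, V, W} — 7 values for 7 variables — and Q appears only in Erin's list, so Erin = Q.
The 6 still-open variables together cover exactly {R, S, T, U, V, W} — 6 values for 6 variables — and T appears only in Priya's list, so Priya = T.
The 5 still-open variables draw from only 5 values {R, S, U, V, W}, so each is used; only Hank can be V, hence Hank = V.

V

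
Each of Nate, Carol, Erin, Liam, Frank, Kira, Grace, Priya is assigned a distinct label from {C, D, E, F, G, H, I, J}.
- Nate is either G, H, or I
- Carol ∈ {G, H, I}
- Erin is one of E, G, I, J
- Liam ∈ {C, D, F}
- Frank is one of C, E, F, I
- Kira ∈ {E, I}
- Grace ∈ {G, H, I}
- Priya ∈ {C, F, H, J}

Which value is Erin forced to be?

J

Among the 8 variables, D fits only Liam (and all 8 values in {C, D, E, F, G, H, I, J} must be used), so Liam = D.
The 3 variables Nate, Carol, Grace are confined to {G, H, I}, which locks those values in; drop them from Erin, Frank, Kira, Priya.
Kira's domain is down to {E}, so Kira = E. Strike E from Erin, Frank.
So Erin = J.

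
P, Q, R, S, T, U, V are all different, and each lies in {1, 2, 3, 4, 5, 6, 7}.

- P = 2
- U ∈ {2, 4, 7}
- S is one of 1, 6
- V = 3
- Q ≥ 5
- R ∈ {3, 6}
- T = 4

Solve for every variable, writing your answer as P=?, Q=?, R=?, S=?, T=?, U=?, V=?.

P=2, Q=5, R=6, S=1, T=4, U=7, V=3

P's domain is down to {2}, so P = 2. Remove 2 from U.
T has just one choice, so T = 4. Strike 4 from U.
U's domain is down to {7}, so U = 7. Strike 7 from Q.
V's domain is down to {3}, so V = 3. Eliminate 3 elsewhere: R.
That leaves R = 6. Eliminate 6 elsewhere: Q, S.
S must be 1 (only option left).
That leaves Q = 5.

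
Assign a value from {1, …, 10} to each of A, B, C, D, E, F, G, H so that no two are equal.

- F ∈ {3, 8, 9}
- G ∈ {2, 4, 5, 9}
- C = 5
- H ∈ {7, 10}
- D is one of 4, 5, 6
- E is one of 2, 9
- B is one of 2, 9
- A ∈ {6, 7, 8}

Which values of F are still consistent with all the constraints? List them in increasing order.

3, 8

C has just one choice, so C = 5. Strike 5 from D, G.
B and E between them cover only {2, 9} — a naked pair. Remove those values from F, G.
G must be 4 (only option left). Remove 4 from D.
D has just one choice, so D = 6. Eliminate 6 elsewhere: A.
No further eliminations apply; F can still be any of 3, 8.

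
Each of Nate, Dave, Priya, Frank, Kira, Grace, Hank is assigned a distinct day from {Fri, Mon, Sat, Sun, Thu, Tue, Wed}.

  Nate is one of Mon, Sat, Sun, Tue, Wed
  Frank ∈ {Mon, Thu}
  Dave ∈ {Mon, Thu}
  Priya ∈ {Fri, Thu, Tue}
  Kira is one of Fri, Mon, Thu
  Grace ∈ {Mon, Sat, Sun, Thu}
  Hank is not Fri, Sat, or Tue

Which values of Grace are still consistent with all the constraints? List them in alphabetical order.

Dave and Frank share exactly the 2 values {Mon, Thu}; by pigeonhole those values go to them, so strike Mon, Thu from Nate, Priya, Kira, Grace, Hank.
Kira must be Fri (only option left). Remove Fri from Priya.
That leaves Priya = Tue. Eliminate Tue elsewhere: Nate.
No further eliminations apply; Grace can still be any of Sat, Sun.

Sat, Sun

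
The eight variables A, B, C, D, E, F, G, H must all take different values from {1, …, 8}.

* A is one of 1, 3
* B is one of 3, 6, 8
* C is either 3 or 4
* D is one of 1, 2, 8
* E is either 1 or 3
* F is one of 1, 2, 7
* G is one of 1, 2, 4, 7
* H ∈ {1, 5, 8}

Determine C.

Among the 8 variables, 5 fits only H (and all 8 values in {1, 2, 3, 4, 5, 6, 7, 8} must be used), so H = 5.
The 7 still-open variables together cover exactly {1, 2, 3, 4, 6, 7, 8} — 7 values for 7 variables — and 6 appears only in B's list, so B = 6.
The 6 still-open variables together cover exactly {1, 2, 3, 4, 7, 8} — 6 values for 6 variables — and 8 appears only in D's list, so D = 8.
A and E share exactly the 2 values {1, 3}; by pigeonhole those values go to them, so strike 1, 3 from C, F, G.
So C = 4.

4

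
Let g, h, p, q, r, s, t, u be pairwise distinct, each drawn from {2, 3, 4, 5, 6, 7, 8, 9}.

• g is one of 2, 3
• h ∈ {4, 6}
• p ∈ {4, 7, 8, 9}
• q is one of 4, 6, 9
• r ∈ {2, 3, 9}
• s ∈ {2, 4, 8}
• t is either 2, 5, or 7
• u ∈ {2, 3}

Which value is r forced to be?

The 8 variables draw from only 8 values {2, 3, 4, 5, 6, 7, 8, 9}, so each is used; only t can be 5, hence t = 5.
Among the 7 still-open variables, 7 fits only p (and all 7 values in {2, 3, 4, 6, 7, 8, 9} must be used), so p = 7.
The 6 still-open variables together cover exactly {2, 3, 4, 6, 8, 9} — 6 values for 6 variables — and 8 appears only in s's list, so s = 8.
g and u between them cover only {2, 3} — a naked pair. Remove those values from r.
So r = 9.

9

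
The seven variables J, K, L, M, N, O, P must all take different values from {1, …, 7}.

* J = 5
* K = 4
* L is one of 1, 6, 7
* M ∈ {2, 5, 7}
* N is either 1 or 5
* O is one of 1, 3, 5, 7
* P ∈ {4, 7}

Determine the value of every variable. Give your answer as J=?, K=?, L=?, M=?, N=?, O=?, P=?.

J has just one choice, so J = 5. Eliminate 5 elsewhere: M, N, O.
K has just one choice, so K = 4. Eliminate 4 elsewhere: P.
N has just one choice, so N = 1. So L, O can't be 1.
P must be 7 (only option left). So L, M, O can't be 7.
That leaves L = 6.
That leaves M = 2.
O must be 3 (only option left).

J=5, K=4, L=6, M=2, N=1, O=3, P=7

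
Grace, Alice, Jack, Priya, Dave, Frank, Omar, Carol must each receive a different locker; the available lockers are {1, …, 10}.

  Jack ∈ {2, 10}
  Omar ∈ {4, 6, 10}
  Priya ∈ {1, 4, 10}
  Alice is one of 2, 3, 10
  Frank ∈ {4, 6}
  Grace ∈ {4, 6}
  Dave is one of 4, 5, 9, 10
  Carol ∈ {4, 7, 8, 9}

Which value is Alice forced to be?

The 2 variables Grace and Frank are confined to {4, 6}, which locks those values in; drop them from Priya, Dave, Omar, Carol.
Omar has just one choice, so Omar = 10. Remove 10 from Alice, Jack, Priya, Dave.
Jack's domain is down to {2}, so Jack = 2. Strike 2 from Alice.
So Alice = 3.

3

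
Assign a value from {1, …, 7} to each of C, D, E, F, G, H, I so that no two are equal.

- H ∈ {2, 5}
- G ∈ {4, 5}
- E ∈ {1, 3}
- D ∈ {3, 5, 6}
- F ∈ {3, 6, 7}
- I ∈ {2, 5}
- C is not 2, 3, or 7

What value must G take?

4

The 7 variables draw from only 7 values {1, 2, 3, 4, 5, 6, 7}, so each is used; only F can be 7, hence F = 7.
H and I between them cover only {2, 5} — a naked pair. Remove those values from C, D, G.
So G = 4.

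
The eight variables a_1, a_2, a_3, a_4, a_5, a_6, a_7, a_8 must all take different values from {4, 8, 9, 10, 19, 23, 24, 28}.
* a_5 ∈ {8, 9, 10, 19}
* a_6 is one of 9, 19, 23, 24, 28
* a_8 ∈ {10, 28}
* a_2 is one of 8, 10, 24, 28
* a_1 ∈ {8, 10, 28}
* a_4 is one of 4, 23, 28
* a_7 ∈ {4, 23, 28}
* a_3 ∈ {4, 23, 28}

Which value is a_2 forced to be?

24

The 3 variables a_3, a_4, a_7 are confined to {4, 23, 28}, which locks those values in; drop them from a_1, a_2, a_6, a_8.
That leaves a_8 = 10. So a_1, a_2, a_5 can't be 10.
a_1 must be 8 (only option left). Strike 8 from a_2, a_5.
So a_2 = 24.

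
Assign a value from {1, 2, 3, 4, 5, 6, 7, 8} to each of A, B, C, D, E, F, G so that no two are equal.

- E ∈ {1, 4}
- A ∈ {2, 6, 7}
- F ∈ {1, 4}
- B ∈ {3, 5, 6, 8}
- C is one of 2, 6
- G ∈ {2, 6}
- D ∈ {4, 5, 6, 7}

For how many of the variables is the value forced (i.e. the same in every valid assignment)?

2

The 2 variables C and G are confined to {2, 6}, which locks those values in; drop them from A, B, D.
A's domain is down to {7}, so A = 7. So D can't be 7.
The 2 variables E and F are confined to {1, 4}, which locks those values in; drop them from D.
D must be 5 (only option left). Strike 5 from B.
Determined: A=7, D=5. The other variables each still have more than one consistent value. That makes 2.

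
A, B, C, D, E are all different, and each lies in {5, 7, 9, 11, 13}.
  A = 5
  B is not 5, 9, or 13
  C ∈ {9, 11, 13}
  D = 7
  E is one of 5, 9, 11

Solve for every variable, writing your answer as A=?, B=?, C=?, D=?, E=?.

A must be 5 (only option left). Eliminate 5 elsewhere: E.
D has just one choice, so D = 7. So B can't be 7.
B has just one choice, so B = 11. Strike 11 from C, E.
E must be 9 (only option left). So C can't be 9.
C must be 13 (only option left).

A=5, B=11, C=13, D=7, E=9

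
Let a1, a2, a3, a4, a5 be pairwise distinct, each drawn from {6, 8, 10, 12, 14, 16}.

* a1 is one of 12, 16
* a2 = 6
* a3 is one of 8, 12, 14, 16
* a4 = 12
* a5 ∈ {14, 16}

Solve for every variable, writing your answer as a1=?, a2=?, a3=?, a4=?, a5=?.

a1=16, a2=6, a3=8, a4=12, a5=14

a2's domain is down to {6}, so a2 = 6.
a4 must be 12 (only option left). Eliminate 12 elsewhere: a1, a3.
a1 must be 16 (only option left). Strike 16 from a3, a5.
a5 has just one choice, so a5 = 14. Strike 14 from a3.
That leaves a3 = 8.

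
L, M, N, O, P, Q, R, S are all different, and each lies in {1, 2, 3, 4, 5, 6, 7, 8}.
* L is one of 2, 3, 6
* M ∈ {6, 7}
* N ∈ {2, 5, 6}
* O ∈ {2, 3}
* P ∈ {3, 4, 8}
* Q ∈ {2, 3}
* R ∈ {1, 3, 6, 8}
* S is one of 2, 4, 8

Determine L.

6

The 8 variables draw from only 8 values {1, 2, 3, 4, 5, 6, 7, 8}, so each is used; only R can be 1, hence R = 1.
The 7 still-open variables draw from only 7 values {2, 3, 4, 5, 6, 7, 8}, so each is used; only N can be 5, hence N = 5.
Among the 6 still-open variables, 7 fits only M (and all 6 values in {2, 3, 4, 6, 7, 8} must be used), so M = 7.
The 5 still-open variables together cover exactly {2, 3, 4, 6, 8} — 5 values for 5 variables — and 6 appears only in L's list, so L = 6.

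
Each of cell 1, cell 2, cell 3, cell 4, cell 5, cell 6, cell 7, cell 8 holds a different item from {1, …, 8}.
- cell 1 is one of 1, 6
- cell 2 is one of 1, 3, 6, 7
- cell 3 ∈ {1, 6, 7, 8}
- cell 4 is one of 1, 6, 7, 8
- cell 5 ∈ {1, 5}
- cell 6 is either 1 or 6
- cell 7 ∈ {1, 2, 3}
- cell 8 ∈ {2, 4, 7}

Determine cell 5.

5

The 8 variables draw from only 8 values {1, 2, 3, 4, 5, 6, 7, 8}, so each is used; only cell 8 can be 4, hence cell 8 = 4.
The 7 still-open variables draw from only 7 values {1, 2, 3, 5, 6, 7, 8}, so each is used; only cell 7 can be 2, hence cell 7 = 2.
The 6 still-open variables draw from only 6 values {1, 3, 5, 6, 7, 8}, so each is used; only cell 2 can be 3, hence cell 2 = 3.
Among the 5 still-open variables, 5 fits only cell 5 (and all 5 values in {1, 5, 6, 7, 8} must be used), so cell 5 = 5.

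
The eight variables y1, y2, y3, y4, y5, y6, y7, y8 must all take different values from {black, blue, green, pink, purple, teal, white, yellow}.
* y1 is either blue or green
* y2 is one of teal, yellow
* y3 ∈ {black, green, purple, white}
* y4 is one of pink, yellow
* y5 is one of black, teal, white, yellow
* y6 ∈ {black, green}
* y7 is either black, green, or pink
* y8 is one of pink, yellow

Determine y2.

Among the 8 variables, blue fits only y1 (and all 8 values in {black, blue, green, pink, purple, teal, white, yellow} must be used), so y1 = blue.
The 7 still-open variables together cover exactly {black, green, pink, purple, teal, white, yellow} — 7 values for 7 variables — and purple appears only in y3's list, so y3 = purple.
The 6 still-open variables draw from only 6 values {black, green, pink, teal, white, yellow}, so each is used; only y5 can be white, hence y5 = white.
Among the 5 still-open variables, teal fits only y2 (and all 5 values in {black, green, pink, teal, yellow} must be used), so y2 = teal.

teal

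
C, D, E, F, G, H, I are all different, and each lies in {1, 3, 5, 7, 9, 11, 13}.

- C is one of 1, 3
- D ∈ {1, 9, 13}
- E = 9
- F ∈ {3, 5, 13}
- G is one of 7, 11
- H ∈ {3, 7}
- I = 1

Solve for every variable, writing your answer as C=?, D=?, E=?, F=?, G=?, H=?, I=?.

C=3, D=13, E=9, F=5, G=11, H=7, I=1

E must be 9 (only option left). Eliminate 9 elsewhere: D.
I has just one choice, so I = 1. Eliminate 1 elsewhere: C, D.
That leaves C = 3. Strike 3 from F, H.
D has just one choice, so D = 13. Eliminate 13 elsewhere: F.
F's domain is down to {5}, so F = 5.
H must be 7 (only option left). So G can't be 7.
G must be 11 (only option left).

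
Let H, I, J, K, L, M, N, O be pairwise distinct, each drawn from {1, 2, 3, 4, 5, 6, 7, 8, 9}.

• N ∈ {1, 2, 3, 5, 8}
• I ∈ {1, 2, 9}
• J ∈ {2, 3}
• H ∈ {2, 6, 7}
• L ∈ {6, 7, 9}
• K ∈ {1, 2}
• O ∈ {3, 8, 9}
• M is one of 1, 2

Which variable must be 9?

I

The 8 variables draw from only 8 values {1, 2, 3, 5, 6, 7, 8, 9}, so each is used; only N can be 5, hence N = 5.
Among the 7 still-open variables, 8 fits only O (and all 7 values in {1, 2, 3, 6, 7, 8, 9} must be used), so O = 8.
The 6 still-open variables together cover exactly {1, 2, 3, 6, 7, 9} — 6 values for 6 variables — and 3 appears only in J's list, so J = 3.
K and M between them cover only {1, 2} — a naked pair. Remove those values from H, I.
So 9 goes to I.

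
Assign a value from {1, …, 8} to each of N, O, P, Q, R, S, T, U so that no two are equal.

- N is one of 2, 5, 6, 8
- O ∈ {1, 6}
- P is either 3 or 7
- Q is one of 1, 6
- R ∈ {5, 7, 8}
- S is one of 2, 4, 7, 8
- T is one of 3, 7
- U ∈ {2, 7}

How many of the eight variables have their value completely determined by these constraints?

2

The 8 variables together cover exactly {1, 2, 3, 4, 5, 6, 7, 8} — 8 values for 8 variables — and 4 appears only in S's list, so S = 4.
O and Q between them cover only {1, 6} — a naked pair. Remove those values from N.
P and T between them cover only {3, 7} — a naked pair. Remove those values from R, U.
That leaves U = 2. Remove 2 from N.
Determined: S=4, U=2. The other variables each still have more than one consistent value. That makes 2.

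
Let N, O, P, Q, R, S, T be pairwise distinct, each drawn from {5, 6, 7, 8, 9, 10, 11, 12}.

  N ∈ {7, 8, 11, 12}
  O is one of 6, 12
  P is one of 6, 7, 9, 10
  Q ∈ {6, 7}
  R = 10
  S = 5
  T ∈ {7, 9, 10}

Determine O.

12

R has just one choice, so R = 10. Strike 10 from P, T.
S must be 5 (only option left).
P, Q, T share exactly the 3 values {6, 7, 9}; by pigeonhole those values go to them, so strike 6, 7, 9 from N, O.
So O = 12.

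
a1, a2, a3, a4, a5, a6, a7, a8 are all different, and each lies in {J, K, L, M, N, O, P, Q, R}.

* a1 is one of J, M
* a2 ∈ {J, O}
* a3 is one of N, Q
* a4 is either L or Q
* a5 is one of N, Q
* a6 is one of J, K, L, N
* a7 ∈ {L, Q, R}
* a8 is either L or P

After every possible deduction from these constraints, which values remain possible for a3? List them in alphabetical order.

N, Q

The 2 variables a3 and a5 are confined to {N, Q}, which locks those values in; drop them from a4, a6, a7.
a4's domain is down to {L}, so a4 = L. Strike L from a6, a7, a8.
That leaves a7 = R.
a8 must be P (only option left).
No further eliminations apply; a3 can still be any of N, Q.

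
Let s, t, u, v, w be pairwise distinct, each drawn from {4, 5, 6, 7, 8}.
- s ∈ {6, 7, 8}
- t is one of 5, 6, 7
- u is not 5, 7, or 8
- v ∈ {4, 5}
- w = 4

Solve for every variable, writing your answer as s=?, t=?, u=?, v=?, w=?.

w must be 4 (only option left). Eliminate 4 elsewhere: u, v.
u has just one choice, so u = 6. Remove 6 from s, t.
v has just one choice, so v = 5. So t can't be 5.
t has just one choice, so t = 7. Eliminate 7 elsewhere: s.
s's domain is down to {8}, so s = 8.

s=8, t=7, u=6, v=5, w=4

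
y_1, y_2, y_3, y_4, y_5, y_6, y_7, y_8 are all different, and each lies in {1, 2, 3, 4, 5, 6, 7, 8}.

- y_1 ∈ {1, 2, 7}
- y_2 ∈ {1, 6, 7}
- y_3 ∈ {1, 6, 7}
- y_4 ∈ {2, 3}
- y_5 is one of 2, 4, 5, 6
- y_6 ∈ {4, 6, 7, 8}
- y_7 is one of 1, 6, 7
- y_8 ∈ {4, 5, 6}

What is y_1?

2

The 8 variables draw from only 8 values {1, 2, 3, 4, 5, 6, 7, 8}, so each is used; only y_4 can be 3, hence y_4 = 3.
The 7 still-open variables together cover exactly {1, 2, 4, 5, 6, 7, 8} — 7 values for 7 variables — and 8 appears only in y_6's list, so y_6 = 8.
The 3 variables y_2, y_3, y_7 are confined to {1, 6, 7}, which locks those values in; drop them from y_1, y_5, y_8.
So y_1 = 2.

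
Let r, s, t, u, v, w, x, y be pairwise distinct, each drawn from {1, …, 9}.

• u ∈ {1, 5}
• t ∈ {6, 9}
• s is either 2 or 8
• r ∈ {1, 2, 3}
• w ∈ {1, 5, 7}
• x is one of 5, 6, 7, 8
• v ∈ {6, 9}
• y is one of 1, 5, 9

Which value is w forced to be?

The 8 variables draw from only 8 values {1, 2, 3, 5, 6, 7, 8, 9}, so each is used; only r can be 3, hence r = 3.
The 7 still-open variables together cover exactly {1, 2, 5, 6, 7, 8, 9} — 7 values for 7 variables — and 2 appears only in s's list, so s = 2.
The 6 still-open variables together cover exactly {1, 5, 6, 7, 8, 9} — 6 values for 6 variables — and 8 appears only in x's list, so x = 8.
Among the 5 still-open variables, 7 fits only w (and all 5 values in {1, 5, 6, 7, 9} must be used), so w = 7.

7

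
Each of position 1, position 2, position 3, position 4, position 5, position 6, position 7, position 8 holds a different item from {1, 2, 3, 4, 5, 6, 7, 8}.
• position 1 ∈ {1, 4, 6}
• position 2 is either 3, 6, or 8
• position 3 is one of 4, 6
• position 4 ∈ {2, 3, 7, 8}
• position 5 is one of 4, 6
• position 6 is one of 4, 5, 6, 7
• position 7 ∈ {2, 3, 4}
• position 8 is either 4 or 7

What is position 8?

Among the 8 variables, 1 fits only position 1 (and all 8 values in {1, 2, 3, 4, 5, 6, 7, 8} must be used), so position 1 = 1.
The 7 still-open variables together cover exactly {2, 3, 4, 5, 6, 7, 8} — 7 values for 7 variables — and 5 appears only in position 6's list, so position 6 = 5.
The 2 variables position 3 and position 5 are confined to {4, 6}, which locks those values in; drop them from position 2, position 7, position 8.
So position 8 = 7.

7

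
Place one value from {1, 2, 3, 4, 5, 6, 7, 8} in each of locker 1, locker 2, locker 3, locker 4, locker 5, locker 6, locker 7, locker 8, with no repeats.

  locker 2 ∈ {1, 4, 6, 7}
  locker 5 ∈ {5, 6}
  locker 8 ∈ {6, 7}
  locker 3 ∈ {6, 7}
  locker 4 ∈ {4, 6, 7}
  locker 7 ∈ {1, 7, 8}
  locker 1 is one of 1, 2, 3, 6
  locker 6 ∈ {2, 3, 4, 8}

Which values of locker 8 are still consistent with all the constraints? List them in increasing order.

The 8 variables together cover exactly {1, 2, 3, 4, 5, 6, 7, 8} — 8 values for 8 variables — and 5 appears only in locker 5's list, so locker 5 = 5.
locker 3 and locker 8 share exactly the 2 values {6, 7}; by pigeonhole those values go to them, so strike 6, 7 from locker 1, locker 2, locker 4, locker 7.
locker 4 has just one choice, so locker 4 = 4. Strike 4 from locker 2, locker 6.
locker 2 must be 1 (only option left). Strike 1 from locker 1, locker 7.
That leaves locker 7 = 8. So locker 6 can't be 8.
No further eliminations apply; locker 8 can still be any of 6, 7.

6, 7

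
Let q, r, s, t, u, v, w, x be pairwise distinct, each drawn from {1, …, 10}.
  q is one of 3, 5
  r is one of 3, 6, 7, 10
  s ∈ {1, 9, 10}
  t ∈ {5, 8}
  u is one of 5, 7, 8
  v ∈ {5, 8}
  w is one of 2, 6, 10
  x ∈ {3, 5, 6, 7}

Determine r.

10

The 2 variables t and v are confined to {5, 8}, which locks those values in; drop them from q, u, x.
q's domain is down to {3}, so q = 3. So r, x can't be 3.
u must be 7 (only option left). Remove 7 from r, x.
x's domain is down to {6}, so x = 6. Eliminate 6 elsewhere: r, w.
So r = 10.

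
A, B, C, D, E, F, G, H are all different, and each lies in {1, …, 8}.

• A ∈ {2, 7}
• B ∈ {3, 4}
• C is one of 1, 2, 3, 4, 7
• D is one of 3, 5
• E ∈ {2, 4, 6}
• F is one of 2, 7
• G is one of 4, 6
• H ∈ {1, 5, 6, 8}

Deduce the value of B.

The 8 variables together cover exactly {1, 2, 3, 4, 5, 6, 7, 8} — 8 values for 8 variables — and 8 appears only in H's list, so H = 8.
The 7 still-open variables draw from only 7 values {1, 2, 3, 4, 5, 6, 7}, so each is used; only C can be 1, hence C = 1.
The 6 still-open variables together cover exactly {2, 3, 4, 5, 6, 7} — 6 values for 6 variables — and 5 appears only in D's list, so D = 5.
The 5 still-open variables together cover exactly {2, 3, 4, 6, 7} — 5 values for 5 variables — and 3 appears only in B's list, so B = 3.

3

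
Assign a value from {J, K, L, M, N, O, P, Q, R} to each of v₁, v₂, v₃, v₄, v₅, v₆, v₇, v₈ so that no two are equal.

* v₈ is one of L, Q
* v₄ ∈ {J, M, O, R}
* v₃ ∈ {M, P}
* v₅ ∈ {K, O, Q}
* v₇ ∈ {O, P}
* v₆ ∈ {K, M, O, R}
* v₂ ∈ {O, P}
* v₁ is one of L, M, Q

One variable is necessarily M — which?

The 8 variables draw from only 8 values {J, K, L, M, O, P, Q, R}, so each is used; only v₄ can be J, hence v₄ = J.
The 7 still-open variables draw from only 7 values {K, L, M, O, P, Q, R}, so each is used; only v₆ can be R, hence v₆ = R.
The 6 still-open variables draw from only 6 values {K, L, M, O, P, Q}, so each is used; only v₅ can be K, hence v₅ = K.
v₂ and v₇ share exactly the 2 values {O, P}; by pigeonhole those values go to them, so strike O, P from v₃.
So M goes to v₃.

v₃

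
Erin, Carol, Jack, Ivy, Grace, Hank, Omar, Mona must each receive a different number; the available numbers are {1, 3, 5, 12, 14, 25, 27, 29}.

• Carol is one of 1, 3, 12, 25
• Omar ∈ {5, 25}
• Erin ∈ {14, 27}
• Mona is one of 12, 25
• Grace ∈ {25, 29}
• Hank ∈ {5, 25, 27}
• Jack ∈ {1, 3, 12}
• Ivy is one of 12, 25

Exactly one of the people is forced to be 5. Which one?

Omar

The 8 variables together cover exactly {1, 3, 5, 12, 14, 25, 27, 29} — 8 values for 8 variables — and 14 appears only in Erin's list, so Erin = 14.
The 7 still-open variables draw from only 7 values {1, 3, 5, 12, 25, 27, 29}, so each is used; only Hank can be 27, hence Hank = 27.
The 6 still-open variables together cover exactly {1, 3, 5, 12, 25, 29} — 6 values for 6 variables — and 5 appears only in Omar's list, so Omar = 5.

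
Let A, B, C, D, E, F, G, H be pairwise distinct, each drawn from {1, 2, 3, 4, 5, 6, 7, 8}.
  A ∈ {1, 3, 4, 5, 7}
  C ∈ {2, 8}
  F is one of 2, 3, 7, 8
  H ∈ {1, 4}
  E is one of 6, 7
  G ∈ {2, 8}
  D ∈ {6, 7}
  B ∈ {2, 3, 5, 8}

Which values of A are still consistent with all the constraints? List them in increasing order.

The 2 variables C and G are confined to {2, 8}, which locks those values in; drop them from B, F.
D and E share exactly the 2 values {6, 7}; by pigeonhole those values go to them, so strike 6, 7 from A, F.
F must be 3 (only option left). Remove 3 from A, B.
B's domain is down to {5}, so B = 5. Remove 5 from A.
No further eliminations apply; A can still be any of 1, 4.

1, 4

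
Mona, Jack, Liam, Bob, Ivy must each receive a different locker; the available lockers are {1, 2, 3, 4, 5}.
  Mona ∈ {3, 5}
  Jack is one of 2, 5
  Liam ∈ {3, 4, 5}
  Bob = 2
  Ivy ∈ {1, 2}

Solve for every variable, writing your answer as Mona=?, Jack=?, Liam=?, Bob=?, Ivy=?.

Bob must be 2 (only option left). Eliminate 2 elsewhere: Jack, Ivy.
Ivy must be 1 (only option left).
Jack must be 5 (only option left). Remove 5 from Mona, Liam.
That leaves Mona = 3. So Liam can't be 3.
Liam has just one choice, so Liam = 4.

Mona=3, Jack=5, Liam=4, Bob=2, Ivy=1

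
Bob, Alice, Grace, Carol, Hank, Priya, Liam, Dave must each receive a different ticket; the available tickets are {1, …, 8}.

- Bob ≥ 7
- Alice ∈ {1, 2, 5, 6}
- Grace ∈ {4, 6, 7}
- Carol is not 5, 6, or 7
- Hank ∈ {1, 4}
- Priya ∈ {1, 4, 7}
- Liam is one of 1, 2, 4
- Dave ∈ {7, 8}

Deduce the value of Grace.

6

The 8 variables together cover exactly {1, 2, 3, 4, 5, 6, 7, 8} — 8 values for 8 variables — and 3 appears only in Carol's list, so Carol = 3.
Among the 7 still-open variables, 5 fits only Alice (and all 7 values in {1, 2, 4, 5, 6, 7, 8} must be used), so Alice = 5.
The 6 still-open variables together cover exactly {1, 2, 4, 6, 7, 8} — 6 values for 6 variables — and 2 appears only in Liam's list, so Liam = 2.
The 5 still-open variables draw from only 5 values {1, 4, 6, 7, 8}, so each is used; only Grace can be 6, hence Grace = 6.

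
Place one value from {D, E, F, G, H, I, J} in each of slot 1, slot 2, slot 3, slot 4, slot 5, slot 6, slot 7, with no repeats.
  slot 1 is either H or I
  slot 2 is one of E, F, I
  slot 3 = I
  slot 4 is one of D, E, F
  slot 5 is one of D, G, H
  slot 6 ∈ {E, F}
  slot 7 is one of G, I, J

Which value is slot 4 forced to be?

slot 3's domain is down to {I}, so slot 3 = I. Eliminate I elsewhere: slot 1, slot 2, slot 7.
slot 1 has just one choice, so slot 1 = H. Eliminate H elsewhere: slot 5.
The 5 still-open variables together cover exactly {D, E, F, G, J} — 5 values for 5 variables — and J appears only in slot 7's list, so slot 7 = J.
Among the 4 still-open variables, G fits only slot 5 (and all 4 values in {D, E, F, G} must be used), so slot 5 = G.
Among the 3 still-open variables, D fits only slot 4 (and all 3 values in {D, E, F} must be used), so slot 4 = D.

D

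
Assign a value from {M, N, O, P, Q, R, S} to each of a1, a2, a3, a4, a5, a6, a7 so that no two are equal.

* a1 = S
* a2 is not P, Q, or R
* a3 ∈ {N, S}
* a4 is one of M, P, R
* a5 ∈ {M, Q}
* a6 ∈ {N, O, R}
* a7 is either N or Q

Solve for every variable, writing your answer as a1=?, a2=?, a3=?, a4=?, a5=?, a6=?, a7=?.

a1's domain is down to {S}, so a1 = S. Eliminate S elsewhere: a2, a3.
That leaves a3 = N. Remove N from a2, a6, a7.
a7 must be Q (only option left). Strike Q from a5.
That leaves a5 = M. So a2, a4 can't be M.
a2's domain is down to {O}, so a2 = O. Remove O from a6.
That leaves a6 = R. Remove R from a4.
a4 has just one choice, so a4 = P.

a1=S, a2=O, a3=N, a4=P, a5=M, a6=R, a7=Q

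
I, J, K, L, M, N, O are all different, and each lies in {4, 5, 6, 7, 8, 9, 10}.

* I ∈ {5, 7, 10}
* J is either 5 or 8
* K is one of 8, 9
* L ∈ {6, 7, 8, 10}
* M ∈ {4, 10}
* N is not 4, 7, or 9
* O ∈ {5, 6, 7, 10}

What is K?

9

The 7 variables draw from only 7 values {4, 5, 6, 7, 8, 9, 10}, so each is used; only M can be 4, hence M = 4.
The 6 still-open variables draw from only 6 values {5, 6, 7, 8, 9, 10}, so each is used; only K can be 9, hence K = 9.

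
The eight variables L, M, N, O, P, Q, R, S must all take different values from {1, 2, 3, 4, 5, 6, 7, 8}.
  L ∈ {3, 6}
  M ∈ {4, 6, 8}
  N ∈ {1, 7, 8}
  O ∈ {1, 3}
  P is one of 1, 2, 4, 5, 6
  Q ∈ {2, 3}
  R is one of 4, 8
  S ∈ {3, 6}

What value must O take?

The 8 variables together cover exactly {1, 2, 3, 4, 5, 6, 7, 8} — 8 values for 8 variables — and 5 appears only in P's list, so P = 5.
The 7 still-open variables together cover exactly {1, 2, 3, 4, 6, 7, 8} — 7 values for 7 variables — and 2 appears only in Q's list, so Q = 2.
The 6 still-open variables draw from only 6 values {1, 3, 4, 6, 7, 8}, so each is used; only N can be 7, hence N = 7.
The 5 still-open variables draw from only 5 values {1, 3, 4, 6, 8}, so each is used; only O can be 1, hence O = 1.

1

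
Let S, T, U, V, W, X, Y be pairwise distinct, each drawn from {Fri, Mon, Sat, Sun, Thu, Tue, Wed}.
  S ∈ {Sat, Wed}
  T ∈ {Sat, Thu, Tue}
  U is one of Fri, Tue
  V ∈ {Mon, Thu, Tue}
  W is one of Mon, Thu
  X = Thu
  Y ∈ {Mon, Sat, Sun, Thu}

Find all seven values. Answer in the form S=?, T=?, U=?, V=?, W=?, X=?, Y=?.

X must be Thu (only option left). So T, V, W, Y can't be Thu.
W's domain is down to {Mon}, so W = Mon. Strike Mon from V, Y.
V has just one choice, so V = Tue. Eliminate Tue elsewhere: T, U.
That leaves T = Sat. Remove Sat from S, Y.
U must be Fri (only option left).
Y has just one choice, so Y = Sun.
That leaves S = Wed.

S=Wed, T=Sat, U=Fri, V=Tue, W=Mon, X=Thu, Y=Sun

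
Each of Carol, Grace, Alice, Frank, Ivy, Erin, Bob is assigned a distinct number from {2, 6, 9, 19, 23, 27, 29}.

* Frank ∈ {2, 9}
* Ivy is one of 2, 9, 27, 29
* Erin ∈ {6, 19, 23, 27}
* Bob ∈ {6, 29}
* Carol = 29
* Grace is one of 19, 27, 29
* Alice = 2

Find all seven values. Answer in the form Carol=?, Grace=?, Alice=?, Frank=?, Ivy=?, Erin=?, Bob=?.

Carol must be 29 (only option left). Eliminate 29 elsewhere: Grace, Ivy, Bob.
Alice's domain is down to {2}, so Alice = 2. Remove 2 from Frank, Ivy.
Frank must be 9 (only option left). Eliminate 9 elsewhere: Ivy.
That leaves Ivy = 27. So Grace, Erin can't be 27.
That leaves Bob = 6. Eliminate 6 elsewhere: Erin.
Grace's domain is down to {19}, so Grace = 19. Strike 19 from Erin.
Erin's domain is down to {23}, so Erin = 23.

Carol=29, Grace=19, Alice=2, Frank=9, Ivy=27, Erin=23, Bob=6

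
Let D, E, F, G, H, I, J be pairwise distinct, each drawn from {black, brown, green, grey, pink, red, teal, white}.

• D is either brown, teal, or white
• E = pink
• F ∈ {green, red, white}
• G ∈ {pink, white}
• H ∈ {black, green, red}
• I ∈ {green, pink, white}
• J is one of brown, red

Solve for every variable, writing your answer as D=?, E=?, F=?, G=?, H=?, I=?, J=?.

D=teal, E=pink, F=red, G=white, H=black, I=green, J=brown

E has just one choice, so E = pink. Eliminate pink elsewhere: G, I.
G's domain is down to {white}, so G = white. Remove white from D, F, I.
I has just one choice, so I = green. Remove green from F, H.
F must be red (only option left). So H, J can't be red.
H has just one choice, so H = black.
J must be brown (only option left). So D can't be brown.
D's domain is down to {teal}, so D = teal.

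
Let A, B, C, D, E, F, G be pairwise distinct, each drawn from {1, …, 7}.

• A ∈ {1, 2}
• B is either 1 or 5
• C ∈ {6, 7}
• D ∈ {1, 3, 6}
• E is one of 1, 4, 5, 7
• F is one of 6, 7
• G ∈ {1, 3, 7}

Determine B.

The 7 variables together cover exactly {1, 2, 3, 4, 5, 6, 7} — 7 values for 7 variables — and 2 appears only in A's list, so A = 2.
Among the 6 still-open variables, 4 fits only E (and all 6 values in {1, 3, 4, 5, 6, 7} must be used), so E = 4.
The 5 still-open variables together cover exactly {1, 3, 5, 6, 7} — 5 values for 5 variables — and 5 appears only in B's list, so B = 5.

5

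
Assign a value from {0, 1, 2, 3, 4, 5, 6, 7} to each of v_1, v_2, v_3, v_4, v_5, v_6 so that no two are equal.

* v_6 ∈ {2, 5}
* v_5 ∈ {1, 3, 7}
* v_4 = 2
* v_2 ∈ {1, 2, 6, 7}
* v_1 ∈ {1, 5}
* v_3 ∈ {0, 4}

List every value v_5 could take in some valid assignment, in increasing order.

3, 7

v_4 must be 2 (only option left). Remove 2 from v_2, v_6.
v_6 has just one choice, so v_6 = 5. Strike 5 from v_1.
That leaves v_1 = 1. Eliminate 1 elsewhere: v_2, v_5.
No further eliminations apply; v_5 can still be any of 3, 7.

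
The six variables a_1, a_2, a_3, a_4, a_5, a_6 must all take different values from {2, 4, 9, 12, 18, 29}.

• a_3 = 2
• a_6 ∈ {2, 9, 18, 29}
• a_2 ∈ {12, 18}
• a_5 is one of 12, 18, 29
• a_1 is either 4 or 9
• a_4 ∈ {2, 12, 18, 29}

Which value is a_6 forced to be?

9

a_3's domain is down to {2}, so a_3 = 2. Eliminate 2 elsewhere: a_4, a_6.
The 5 still-open variables together cover exactly {4, 9, 12, 18, 29} — 5 values for 5 variables — and 4 appears only in a_1's list, so a_1 = 4.
The 4 still-open variables draw from only 4 values {9, 12, 18, 29}, so each is used; only a_6 can be 9, hence a_6 = 9.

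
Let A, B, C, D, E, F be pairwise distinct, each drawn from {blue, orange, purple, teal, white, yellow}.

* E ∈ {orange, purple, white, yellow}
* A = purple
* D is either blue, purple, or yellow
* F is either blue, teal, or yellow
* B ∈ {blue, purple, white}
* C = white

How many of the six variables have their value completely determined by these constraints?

A must be purple (only option left). Eliminate purple elsewhere: B, D, E.
That leaves C = white. So B, E can't be white.
That leaves B = blue. Strike blue from D, F.
That leaves D = yellow. So E, F can't be yellow.
E must be orange (only option left).
F's domain is down to {teal}, so F = teal.
Every variable is fixed: A=purple, B=blue, C=white, D=yellow, E=orange, F=teal. That makes 6.

6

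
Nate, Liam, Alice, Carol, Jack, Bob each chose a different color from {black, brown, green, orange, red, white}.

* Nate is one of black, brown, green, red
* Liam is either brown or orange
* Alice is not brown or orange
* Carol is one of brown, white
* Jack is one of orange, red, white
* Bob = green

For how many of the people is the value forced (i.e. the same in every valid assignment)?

Bob must be green (only option left). So Nate, Alice can't be green.
Determined: Bob=green. The other people each still have more than one consistent value. That makes 1.

1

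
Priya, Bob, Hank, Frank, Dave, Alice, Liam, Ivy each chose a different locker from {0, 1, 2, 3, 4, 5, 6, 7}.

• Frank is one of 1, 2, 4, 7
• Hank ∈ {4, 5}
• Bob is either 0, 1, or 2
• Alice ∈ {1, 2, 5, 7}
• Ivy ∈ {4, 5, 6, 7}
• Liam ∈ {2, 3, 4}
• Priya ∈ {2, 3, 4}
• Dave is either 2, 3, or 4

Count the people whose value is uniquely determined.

3

The 8 variables draw from only 8 values {0, 1, 2, 3, 4, 5, 6, 7}, so each is used; only Bob can be 0, hence Bob = 0.
The 7 still-open variables together cover exactly {1, 2, 3, 4, 5, 6, 7} — 7 values for 7 variables — and 6 appears only in Ivy's list, so Ivy = 6.
The 3 variables Priya, Dave, Liam are confined to {2, 3, 4}, which locks those values in; drop them from Hank, Frank, Alice.
Hank has just one choice, so Hank = 5. So Alice can't be 5.
Determined: Bob=0, Hank=5, Ivy=6. The other people each still have more than one consistent value. That makes 3.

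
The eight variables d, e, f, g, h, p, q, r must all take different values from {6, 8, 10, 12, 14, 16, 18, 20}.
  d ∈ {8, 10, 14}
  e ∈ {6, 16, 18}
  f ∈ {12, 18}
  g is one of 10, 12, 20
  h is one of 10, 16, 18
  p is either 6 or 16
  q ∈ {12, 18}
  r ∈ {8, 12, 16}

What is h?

10

Among the 8 variables, 14 fits only d (and all 8 values in {6, 8, 10, 12, 14, 16, 18, 20} must be used), so d = 14.
The 7 still-open variables together cover exactly {6, 8, 10, 12, 16, 18, 20} — 7 values for 7 variables — and 8 appears only in r's list, so r = 8.
The 6 still-open variables draw from only 6 values {6, 10, 12, 16, 18, 20}, so each is used; only g can be 20, hence g = 20.
The 5 still-open variables draw from only 5 values {6, 10, 12, 16, 18}, so each is used; only h can be 10, hence h = 10.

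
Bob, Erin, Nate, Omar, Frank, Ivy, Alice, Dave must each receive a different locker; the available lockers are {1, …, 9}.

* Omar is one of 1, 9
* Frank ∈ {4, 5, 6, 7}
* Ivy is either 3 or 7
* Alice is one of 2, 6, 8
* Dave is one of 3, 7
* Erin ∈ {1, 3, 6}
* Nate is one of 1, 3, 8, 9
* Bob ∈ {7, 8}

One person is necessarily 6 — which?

Erin

Ivy and Dave between them cover only {3, 7} — a naked pair. Remove those values from Bob, Erin, Nate, Frank.
Bob has just one choice, so Bob = 8. Remove 8 from Nate, Alice.
The 2 variables Nate and Omar are confined to {1, 9}, which locks those values in; drop them from Erin.
So 6 goes to Erin.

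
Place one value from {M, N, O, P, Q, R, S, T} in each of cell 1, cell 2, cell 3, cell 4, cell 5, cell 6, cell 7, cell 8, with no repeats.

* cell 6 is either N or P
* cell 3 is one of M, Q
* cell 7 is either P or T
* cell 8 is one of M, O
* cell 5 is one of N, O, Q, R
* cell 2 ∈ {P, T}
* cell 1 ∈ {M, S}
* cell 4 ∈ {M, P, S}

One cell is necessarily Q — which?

The 8 variables together cover exactly {M, N, O, P, Q, R, S, T} — 8 values for 8 variables — and R appears only in cell 5's list, so cell 5 = R.
The 7 still-open variables draw from only 7 values {M, N, O, P, Q, S, T}, so each is used; only cell 6 can be N, hence cell 6 = N.
The 6 still-open variables together cover exactly {M, O, P, Q, S, T} — 6 values for 6 variables — and O appears only in cell 8's list, so cell 8 = O.
The 5 still-open variables draw from only 5 values {M, P, Q, S, T}, so each is used; only cell 3 can be Q, hence cell 3 = Q.

cell 3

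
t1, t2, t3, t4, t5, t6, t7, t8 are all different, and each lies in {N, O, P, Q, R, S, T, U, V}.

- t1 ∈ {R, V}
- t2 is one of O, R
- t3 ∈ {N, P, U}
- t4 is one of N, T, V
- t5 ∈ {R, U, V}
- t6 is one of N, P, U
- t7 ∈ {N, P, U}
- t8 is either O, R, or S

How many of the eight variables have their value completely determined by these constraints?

The 8 variables together cover exactly {N, O, P, R, S, T, U, V} — 8 values for 8 variables — and S appears only in t8's list, so t8 = S.
Among the 7 still-open variables, O fits only t2 (and all 7 values in {N, O, P, R, T, U, V} must be used), so t2 = O.
The 6 still-open variables together cover exactly {N, P, R, T, U, V} — 6 values for 6 variables — and T appears only in t4's list, so t4 = T.
The 3 variables t3, t6, t7 are confined to {N, P, U}, which locks those values in; drop them from t5.
Determined: t2=O, t4=T, t8=S. The other variables each still have more than one consistent value. That makes 3.

3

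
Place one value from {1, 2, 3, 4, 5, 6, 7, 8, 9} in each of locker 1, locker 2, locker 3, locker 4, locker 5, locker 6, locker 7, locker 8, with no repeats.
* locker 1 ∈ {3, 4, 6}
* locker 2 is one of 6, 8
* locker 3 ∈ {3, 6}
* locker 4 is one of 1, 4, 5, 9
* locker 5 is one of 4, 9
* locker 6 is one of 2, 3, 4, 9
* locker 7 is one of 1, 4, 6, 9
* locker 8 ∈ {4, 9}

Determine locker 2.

8

The 8 variables draw from only 8 values {1, 2, 3, 4, 5, 6, 8, 9}, so each is used; only locker 6 can be 2, hence locker 6 = 2.
The 7 still-open variables together cover exactly {1, 3, 4, 5, 6, 8, 9} — 7 values for 7 variables — and 5 appears only in locker 4's list, so locker 4 = 5.
The 6 still-open variables together cover exactly {1, 3, 4, 6, 8, 9} — 6 values for 6 variables — and 1 appears only in locker 7's list, so locker 7 = 1.
The 5 still-open variables draw from only 5 values {3, 4, 6, 8, 9}, so each is used; only locker 2 can be 8, hence locker 2 = 8.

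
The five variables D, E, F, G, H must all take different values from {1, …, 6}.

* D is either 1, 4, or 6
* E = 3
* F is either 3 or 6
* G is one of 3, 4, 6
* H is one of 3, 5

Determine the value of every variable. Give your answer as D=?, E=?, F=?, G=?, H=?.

D=1, E=3, F=6, G=4, H=5

E's domain is down to {3}, so E = 3. Eliminate 3 elsewhere: F, G, H.
F has just one choice, so F = 6. Remove 6 from D, G.
G has just one choice, so G = 4. So D can't be 4.
H has just one choice, so H = 5.
D's domain is down to {1}, so D = 1.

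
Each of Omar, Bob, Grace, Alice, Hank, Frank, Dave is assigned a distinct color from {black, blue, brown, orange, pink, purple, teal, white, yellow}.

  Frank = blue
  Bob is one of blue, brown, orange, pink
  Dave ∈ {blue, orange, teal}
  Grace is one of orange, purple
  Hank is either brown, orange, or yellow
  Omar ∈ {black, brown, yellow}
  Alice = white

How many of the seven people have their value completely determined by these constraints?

2

Alice must be white (only option left).
That leaves Frank = blue. Eliminate blue elsewhere: Bob, Dave.
Determined: Alice=white, Frank=blue. The other people each still have more than one consistent value. That makes 2.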